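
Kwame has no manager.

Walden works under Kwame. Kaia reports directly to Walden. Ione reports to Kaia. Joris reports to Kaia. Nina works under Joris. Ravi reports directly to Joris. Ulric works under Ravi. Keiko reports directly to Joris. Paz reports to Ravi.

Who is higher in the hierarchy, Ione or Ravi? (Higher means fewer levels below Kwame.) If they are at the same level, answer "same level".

Ione

Ione is 3 levels below Kwame; Ravi is 4. Ione is higher.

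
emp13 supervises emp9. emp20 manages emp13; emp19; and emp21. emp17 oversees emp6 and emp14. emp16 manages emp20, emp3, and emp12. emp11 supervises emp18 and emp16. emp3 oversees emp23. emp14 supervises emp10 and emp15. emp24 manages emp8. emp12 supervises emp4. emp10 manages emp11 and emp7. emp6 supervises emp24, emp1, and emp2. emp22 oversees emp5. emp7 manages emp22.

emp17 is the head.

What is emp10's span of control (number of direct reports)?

2

emp10 directly manages emp11, emp7. That is 2 direct reports.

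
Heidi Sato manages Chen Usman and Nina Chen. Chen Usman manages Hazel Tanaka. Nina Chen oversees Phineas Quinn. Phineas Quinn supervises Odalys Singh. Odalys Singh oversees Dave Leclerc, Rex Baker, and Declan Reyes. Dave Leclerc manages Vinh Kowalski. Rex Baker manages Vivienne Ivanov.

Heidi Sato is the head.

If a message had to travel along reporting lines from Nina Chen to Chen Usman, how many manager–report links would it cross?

2

Nina Chen is 1 level below Heidi Sato, and Chen Usman is 1 level below Heidi Sato (their lowest common manager). The shortest path runs up from Nina Chen to Heidi Sato and back down to Chen Usman: 1 + 1 = 2 links.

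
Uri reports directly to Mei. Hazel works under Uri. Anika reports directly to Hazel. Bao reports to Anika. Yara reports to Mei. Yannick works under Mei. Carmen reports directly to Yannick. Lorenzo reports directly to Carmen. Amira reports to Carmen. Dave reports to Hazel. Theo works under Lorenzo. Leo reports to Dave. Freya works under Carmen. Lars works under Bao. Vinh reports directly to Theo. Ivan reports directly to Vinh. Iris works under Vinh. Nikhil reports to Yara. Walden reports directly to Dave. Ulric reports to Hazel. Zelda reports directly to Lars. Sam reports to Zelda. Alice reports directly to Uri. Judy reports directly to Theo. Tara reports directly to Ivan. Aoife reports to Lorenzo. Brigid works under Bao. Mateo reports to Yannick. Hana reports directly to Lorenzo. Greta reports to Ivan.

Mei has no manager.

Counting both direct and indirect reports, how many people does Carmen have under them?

Carmen directly manages Lorenzo, Amira, Freya. Under Lorenzo: Hana, Aoife, Theo, Judy, Vinh, Iris, Ivan, Greta, Tara (9). Amira has no reports. Freya has no reports. So Carmen's organization is 3 direct reports plus everyone under them: 10 + 1 + 1 = 12.

12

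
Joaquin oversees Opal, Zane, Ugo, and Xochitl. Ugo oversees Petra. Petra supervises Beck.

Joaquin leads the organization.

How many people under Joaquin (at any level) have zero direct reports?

4

The people in Joaquin's organization with no one reporting to them are Xochitl, Beck, Zane, Opal. That is 4.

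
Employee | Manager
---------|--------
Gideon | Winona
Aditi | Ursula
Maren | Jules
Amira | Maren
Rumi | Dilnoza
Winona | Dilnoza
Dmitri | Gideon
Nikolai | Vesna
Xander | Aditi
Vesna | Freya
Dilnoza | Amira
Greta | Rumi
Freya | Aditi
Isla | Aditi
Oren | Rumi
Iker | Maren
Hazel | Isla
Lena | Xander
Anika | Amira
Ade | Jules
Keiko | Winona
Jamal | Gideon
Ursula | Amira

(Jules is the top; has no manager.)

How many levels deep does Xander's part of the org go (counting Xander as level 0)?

The longest chain under Xander runs Xander → Lena, which is 1 level below Xander.

1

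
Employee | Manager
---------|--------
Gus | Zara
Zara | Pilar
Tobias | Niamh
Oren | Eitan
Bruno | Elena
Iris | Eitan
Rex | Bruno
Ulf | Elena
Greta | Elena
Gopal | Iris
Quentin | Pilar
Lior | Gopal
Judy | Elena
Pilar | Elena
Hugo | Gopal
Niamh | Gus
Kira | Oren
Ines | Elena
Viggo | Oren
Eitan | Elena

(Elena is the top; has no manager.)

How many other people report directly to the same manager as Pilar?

6

Pilar reports to Elena. Elena's other direct reports are Greta, Eitan, Bruno, Ulf, Ines, Judy — 6 peers.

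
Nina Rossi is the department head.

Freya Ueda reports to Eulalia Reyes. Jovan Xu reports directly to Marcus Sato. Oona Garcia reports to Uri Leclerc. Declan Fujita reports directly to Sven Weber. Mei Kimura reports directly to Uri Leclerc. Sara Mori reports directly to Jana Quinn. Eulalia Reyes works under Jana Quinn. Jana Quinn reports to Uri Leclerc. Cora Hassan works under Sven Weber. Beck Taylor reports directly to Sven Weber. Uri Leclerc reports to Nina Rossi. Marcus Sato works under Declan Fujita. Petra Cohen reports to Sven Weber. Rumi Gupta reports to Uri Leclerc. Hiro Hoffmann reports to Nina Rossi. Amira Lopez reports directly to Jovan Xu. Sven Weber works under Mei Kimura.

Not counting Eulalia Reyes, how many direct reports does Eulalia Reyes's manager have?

Eulalia Reyes reports to Jana Quinn. Jana Quinn's other direct reports are Sara Mori — 1 peer.

1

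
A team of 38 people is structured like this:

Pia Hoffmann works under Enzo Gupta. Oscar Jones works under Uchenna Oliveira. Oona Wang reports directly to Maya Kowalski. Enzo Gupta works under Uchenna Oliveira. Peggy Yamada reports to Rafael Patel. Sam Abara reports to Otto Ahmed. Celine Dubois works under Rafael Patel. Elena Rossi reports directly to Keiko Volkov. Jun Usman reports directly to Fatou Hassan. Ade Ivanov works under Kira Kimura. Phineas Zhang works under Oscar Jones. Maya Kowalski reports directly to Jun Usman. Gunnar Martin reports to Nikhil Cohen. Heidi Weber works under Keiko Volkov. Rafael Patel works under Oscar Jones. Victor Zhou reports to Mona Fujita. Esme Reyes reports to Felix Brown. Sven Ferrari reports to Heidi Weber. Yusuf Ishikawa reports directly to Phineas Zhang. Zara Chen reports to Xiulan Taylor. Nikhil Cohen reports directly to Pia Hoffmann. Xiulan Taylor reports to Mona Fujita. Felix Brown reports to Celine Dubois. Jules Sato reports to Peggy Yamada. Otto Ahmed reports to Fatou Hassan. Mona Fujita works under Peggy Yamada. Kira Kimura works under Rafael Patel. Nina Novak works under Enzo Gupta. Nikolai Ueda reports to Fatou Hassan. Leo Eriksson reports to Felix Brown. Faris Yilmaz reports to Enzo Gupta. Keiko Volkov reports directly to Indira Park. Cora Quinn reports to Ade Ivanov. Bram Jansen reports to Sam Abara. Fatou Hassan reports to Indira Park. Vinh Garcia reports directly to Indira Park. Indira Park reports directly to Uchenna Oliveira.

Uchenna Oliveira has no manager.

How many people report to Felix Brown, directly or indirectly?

Felix Brown directly manages Esme Reyes, Leo Eriksson. Esme Reyes has no reports. Leo Eriksson has no reports. So Felix Brown's organization is 2 direct reports plus everyone under them: 1 + 1 = 2.

2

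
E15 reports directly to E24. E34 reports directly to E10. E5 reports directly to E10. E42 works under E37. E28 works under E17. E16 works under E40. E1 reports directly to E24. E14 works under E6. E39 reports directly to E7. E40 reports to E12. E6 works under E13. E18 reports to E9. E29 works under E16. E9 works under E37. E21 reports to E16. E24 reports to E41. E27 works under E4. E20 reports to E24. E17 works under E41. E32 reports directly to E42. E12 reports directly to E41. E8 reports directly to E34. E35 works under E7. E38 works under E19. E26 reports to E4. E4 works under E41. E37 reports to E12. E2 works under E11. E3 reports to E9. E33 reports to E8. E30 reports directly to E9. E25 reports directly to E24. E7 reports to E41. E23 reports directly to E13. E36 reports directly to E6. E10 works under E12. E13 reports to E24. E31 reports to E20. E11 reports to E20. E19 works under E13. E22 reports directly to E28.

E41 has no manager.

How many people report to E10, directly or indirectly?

E10 directly manages E34, E5. Under E34: E8, E33 (2). E5 has no reports. So E10's organization is 2 direct reports plus everyone under them: 3 + 1 = 4.

4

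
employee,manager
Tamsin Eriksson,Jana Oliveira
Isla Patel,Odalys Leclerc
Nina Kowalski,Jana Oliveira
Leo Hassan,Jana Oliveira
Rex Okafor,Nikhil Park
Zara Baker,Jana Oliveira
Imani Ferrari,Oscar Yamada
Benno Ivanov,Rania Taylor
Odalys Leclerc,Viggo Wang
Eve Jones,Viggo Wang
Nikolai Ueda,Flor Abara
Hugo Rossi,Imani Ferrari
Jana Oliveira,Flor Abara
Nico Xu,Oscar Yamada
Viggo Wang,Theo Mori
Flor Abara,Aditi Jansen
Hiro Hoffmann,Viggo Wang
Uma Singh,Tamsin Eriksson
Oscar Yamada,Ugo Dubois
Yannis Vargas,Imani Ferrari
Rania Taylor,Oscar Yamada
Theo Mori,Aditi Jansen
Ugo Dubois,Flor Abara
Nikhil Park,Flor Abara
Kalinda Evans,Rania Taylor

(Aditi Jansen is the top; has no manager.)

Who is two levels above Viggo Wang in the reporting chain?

Aditi Jansen

Viggo Wang reports to Theo Mori, and Theo Mori reports to Aditi Jansen. So Viggo Wang's skip-level manager is Aditi Jansen.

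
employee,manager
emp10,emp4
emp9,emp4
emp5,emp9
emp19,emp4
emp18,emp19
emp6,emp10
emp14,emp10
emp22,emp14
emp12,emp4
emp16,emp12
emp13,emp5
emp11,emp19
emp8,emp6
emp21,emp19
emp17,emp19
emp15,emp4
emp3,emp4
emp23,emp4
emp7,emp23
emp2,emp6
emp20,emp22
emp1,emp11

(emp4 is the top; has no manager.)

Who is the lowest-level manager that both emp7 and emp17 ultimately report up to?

emp4

emp7's chain of managers is emp23, emp4. emp17's chain of managers is emp19, emp4. The first manager that appears in both chains is emp4.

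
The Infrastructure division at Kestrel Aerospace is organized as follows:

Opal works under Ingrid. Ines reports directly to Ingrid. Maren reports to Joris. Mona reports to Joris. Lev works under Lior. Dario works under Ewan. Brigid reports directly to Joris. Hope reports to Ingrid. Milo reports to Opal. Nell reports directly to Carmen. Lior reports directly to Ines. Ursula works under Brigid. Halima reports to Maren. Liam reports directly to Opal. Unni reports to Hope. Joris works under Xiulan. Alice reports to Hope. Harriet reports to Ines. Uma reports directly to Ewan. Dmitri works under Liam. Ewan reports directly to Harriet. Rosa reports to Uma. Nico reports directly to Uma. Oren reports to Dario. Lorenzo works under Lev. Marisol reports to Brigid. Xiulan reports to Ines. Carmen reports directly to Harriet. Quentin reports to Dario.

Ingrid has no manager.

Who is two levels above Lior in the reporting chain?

Ingrid

Lior reports to Ines, and Ines reports to Ingrid. So Lior's skip-level manager is Ingrid.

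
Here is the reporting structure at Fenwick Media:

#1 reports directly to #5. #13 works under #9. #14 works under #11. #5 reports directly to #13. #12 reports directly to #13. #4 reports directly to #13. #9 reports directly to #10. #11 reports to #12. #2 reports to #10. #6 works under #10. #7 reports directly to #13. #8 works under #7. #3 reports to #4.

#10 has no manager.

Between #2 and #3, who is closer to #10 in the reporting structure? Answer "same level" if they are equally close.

#2

#2 is 1 level below #10; #3 is 4. #2 is higher.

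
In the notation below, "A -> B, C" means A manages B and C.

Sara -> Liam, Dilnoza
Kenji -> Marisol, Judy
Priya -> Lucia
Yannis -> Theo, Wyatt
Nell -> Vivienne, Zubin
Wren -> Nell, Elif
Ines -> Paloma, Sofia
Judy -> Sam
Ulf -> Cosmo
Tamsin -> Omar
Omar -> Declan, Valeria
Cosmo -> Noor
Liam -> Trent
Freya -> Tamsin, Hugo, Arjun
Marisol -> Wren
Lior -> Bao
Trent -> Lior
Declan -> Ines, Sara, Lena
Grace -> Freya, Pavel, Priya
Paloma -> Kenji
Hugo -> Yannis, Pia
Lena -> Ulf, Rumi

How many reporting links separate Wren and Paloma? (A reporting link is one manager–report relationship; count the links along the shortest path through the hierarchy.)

Wren is in Paloma's organization: the chain from Wren up to Paloma is Wren → Marisol → Kenji → Paloma, which is 3 links.

3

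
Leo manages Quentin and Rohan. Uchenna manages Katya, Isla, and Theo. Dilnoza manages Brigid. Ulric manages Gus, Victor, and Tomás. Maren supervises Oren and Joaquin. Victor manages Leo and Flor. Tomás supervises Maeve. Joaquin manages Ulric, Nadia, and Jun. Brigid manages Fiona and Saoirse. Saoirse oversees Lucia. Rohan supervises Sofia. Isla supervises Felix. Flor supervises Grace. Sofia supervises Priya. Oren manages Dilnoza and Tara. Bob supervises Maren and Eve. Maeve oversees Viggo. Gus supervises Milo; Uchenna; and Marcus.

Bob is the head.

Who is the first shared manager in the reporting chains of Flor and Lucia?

Maren

Flor's chain of managers is Victor, Ulric, Joaquin, Maren, Bob. Lucia's chain of managers is Saoirse, Brigid, Dilnoza, Oren, Maren, Bob. The first manager that appears in both chains is Maren.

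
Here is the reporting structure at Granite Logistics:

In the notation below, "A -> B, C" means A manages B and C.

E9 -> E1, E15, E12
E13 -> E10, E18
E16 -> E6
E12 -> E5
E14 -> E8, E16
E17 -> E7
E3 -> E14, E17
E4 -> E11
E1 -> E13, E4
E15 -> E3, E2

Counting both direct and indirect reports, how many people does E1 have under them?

E1 directly manages E13, E4. Under E13: E18, E10 (2). Under E4: E11 (1). So E1's organization is 2 direct reports plus everyone under them: 3 + 2 = 5.

5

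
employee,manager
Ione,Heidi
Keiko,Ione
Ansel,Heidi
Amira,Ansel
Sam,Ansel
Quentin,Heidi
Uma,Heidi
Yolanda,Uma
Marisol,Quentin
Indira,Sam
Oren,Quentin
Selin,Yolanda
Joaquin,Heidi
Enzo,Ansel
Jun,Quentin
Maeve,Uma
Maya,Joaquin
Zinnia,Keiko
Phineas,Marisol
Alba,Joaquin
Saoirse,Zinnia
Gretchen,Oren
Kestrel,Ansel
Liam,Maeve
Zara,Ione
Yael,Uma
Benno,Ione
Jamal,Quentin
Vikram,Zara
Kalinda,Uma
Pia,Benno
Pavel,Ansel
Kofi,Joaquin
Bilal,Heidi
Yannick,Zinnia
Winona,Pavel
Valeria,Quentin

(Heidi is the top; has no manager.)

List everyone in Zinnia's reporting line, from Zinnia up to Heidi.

Zinnia reports to Keiko. Keiko reports to Ione. Ione reports to Heidi. Heidi is at the top.

Zinnia -> Keiko -> Ione -> Heidi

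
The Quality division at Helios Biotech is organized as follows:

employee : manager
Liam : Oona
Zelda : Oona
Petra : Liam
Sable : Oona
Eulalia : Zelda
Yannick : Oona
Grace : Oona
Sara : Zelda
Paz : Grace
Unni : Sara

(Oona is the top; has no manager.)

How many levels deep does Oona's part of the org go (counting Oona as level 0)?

3

The longest chain under Oona runs Oona → Zelda → Sara → Unni, which is 3 levels below Oona.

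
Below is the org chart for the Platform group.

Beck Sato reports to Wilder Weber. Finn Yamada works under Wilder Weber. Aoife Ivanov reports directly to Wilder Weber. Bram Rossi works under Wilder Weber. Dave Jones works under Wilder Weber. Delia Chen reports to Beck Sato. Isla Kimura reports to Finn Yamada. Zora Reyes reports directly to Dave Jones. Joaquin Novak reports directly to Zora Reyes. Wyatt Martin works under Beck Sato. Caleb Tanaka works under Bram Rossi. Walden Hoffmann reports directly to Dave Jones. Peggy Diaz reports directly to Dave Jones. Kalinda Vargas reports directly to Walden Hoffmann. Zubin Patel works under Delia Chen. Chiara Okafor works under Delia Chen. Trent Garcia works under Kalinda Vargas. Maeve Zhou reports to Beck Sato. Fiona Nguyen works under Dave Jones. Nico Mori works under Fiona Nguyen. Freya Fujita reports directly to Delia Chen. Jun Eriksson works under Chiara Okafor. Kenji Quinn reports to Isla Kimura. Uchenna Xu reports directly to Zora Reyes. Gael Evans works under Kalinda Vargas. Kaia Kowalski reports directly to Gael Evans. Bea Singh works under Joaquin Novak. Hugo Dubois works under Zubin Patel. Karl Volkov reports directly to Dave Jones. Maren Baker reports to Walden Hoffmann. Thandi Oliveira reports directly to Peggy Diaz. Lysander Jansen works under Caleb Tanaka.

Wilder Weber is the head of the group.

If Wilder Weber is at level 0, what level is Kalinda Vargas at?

3

Chain from Kalinda Vargas up to Wilder Weber: Kalinda Vargas → Walden Hoffmann → Dave Jones → Wilder Weber. That is 3 steps up, so Kalinda Vargas is 3 levels below Wilder Weber.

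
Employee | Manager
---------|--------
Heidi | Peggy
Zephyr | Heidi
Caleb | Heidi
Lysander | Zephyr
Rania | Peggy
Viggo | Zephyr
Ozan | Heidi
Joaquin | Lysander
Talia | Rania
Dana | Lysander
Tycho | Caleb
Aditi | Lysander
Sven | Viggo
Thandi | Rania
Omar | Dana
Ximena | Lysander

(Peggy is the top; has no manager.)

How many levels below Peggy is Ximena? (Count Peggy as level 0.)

4

Chain from Ximena up to Peggy: Ximena → Lysander → Zephyr → Heidi → Peggy. That is 4 steps up, so Ximena is 4 levels below Peggy.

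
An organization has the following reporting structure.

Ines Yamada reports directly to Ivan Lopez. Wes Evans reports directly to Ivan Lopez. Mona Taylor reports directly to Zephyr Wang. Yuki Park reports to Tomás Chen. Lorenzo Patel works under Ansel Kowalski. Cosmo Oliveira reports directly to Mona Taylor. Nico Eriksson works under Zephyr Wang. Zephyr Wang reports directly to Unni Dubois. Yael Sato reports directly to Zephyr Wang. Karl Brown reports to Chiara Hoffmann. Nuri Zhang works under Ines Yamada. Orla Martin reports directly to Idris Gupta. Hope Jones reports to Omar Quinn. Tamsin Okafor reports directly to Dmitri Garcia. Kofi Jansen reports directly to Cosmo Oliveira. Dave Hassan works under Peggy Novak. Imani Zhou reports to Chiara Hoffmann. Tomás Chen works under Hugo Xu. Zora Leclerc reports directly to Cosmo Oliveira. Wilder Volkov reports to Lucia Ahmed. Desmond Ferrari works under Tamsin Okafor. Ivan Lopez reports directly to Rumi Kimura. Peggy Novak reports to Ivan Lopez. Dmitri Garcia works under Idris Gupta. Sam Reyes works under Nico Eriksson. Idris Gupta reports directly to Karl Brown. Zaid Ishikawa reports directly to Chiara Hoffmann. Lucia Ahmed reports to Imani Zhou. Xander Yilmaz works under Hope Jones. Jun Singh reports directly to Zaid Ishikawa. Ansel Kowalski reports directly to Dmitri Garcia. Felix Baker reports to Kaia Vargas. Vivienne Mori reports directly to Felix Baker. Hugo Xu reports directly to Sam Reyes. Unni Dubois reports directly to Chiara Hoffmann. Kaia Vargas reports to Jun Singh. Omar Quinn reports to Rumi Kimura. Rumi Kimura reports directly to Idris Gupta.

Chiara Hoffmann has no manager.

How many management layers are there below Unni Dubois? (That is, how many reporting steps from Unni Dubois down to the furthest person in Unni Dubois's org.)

6

The longest chain under Unni Dubois runs Unni Dubois → Zephyr Wang → Nico Eriksson → Sam Reyes → Hugo Xu → Tomás Chen → Yuki Park, which is 6 levels below Unni Dubois.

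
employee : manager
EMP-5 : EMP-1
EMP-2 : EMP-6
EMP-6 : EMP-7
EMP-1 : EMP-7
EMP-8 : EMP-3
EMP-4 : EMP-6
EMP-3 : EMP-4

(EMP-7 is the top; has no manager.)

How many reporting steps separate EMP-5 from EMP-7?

Chain from EMP-5 up to EMP-7: EMP-5 → EMP-1 → EMP-7. That is 2 steps up, so EMP-5 is 2 levels below EMP-7.

2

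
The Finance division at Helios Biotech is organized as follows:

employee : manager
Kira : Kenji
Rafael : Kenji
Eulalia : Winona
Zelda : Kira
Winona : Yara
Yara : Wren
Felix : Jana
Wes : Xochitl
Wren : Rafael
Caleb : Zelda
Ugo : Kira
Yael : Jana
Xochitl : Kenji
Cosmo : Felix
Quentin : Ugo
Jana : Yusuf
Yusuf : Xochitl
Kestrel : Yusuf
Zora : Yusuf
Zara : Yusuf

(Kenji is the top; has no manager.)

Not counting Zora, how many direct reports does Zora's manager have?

3

Zora reports to Yusuf. Yusuf's other direct reports are Kestrel, Jana, Zara — 3 peers.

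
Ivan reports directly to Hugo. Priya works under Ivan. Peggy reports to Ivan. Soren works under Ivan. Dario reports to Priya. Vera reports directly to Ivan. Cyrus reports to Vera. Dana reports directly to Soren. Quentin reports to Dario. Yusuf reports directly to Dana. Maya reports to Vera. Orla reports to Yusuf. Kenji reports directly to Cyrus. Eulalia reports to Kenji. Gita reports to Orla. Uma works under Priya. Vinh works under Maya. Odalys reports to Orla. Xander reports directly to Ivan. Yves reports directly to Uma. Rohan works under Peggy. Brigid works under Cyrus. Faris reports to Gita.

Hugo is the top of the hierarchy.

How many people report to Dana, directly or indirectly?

Dana directly manages Yusuf. Under Yusuf: Orla, Odalys, Gita, Faris (4). That's 5 in total.

5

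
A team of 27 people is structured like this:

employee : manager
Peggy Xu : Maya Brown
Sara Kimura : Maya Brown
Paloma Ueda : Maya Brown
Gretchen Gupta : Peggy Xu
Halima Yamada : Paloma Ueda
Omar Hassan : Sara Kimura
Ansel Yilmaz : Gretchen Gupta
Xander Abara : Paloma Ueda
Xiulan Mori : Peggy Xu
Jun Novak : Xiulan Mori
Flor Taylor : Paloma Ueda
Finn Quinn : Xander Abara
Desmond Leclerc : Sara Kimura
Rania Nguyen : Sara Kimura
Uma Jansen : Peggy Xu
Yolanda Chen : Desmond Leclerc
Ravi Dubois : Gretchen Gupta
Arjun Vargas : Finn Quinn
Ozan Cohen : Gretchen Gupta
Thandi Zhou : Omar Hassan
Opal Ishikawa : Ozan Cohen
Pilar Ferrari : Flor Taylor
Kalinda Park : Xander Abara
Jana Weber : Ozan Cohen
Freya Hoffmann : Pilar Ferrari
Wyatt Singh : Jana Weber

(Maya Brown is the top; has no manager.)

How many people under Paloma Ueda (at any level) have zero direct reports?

4

The people in Paloma Ueda's organization with no one reporting to them are Freya Hoffmann, Kalinda Park, Arjun Vargas, Halima Yamada. That is 4.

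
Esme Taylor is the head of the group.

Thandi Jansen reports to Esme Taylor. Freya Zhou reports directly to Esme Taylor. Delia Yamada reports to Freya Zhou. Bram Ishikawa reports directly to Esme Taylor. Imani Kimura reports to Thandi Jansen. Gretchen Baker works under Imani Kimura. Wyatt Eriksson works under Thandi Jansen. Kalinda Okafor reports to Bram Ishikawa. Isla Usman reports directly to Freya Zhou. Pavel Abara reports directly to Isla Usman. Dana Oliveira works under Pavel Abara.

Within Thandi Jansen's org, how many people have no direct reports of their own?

The people in Thandi Jansen's organization with no one reporting to them are Wyatt Eriksson, Gretchen Baker. That is 2.

2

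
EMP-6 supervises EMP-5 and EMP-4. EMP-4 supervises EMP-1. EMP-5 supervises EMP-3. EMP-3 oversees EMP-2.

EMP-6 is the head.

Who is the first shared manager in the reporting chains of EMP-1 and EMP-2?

EMP-1's chain of managers is EMP-4, EMP-6. EMP-2's chain of managers is EMP-3, EMP-5, EMP-6. The first manager that appears in both chains is EMP-6.

EMP-6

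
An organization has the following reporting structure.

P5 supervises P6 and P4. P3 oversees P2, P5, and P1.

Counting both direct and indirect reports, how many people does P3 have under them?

5

P3 directly manages P5, P2, P1. Under P5: P4, P6 (2). P2 has no reports. P1 has no reports. So P3's organization is 3 direct reports plus everyone under them: 3 + 1 + 1 = 5.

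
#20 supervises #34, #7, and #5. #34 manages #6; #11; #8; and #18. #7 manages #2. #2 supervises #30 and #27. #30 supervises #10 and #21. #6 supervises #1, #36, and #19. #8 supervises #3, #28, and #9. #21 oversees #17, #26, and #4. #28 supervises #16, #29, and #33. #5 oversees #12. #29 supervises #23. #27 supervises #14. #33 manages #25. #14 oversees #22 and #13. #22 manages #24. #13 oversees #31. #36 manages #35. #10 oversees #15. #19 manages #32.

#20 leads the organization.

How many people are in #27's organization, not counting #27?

#27 directly manages #14. Under #14: #13, #31, #22, #24 (4). That's 5 in total.

5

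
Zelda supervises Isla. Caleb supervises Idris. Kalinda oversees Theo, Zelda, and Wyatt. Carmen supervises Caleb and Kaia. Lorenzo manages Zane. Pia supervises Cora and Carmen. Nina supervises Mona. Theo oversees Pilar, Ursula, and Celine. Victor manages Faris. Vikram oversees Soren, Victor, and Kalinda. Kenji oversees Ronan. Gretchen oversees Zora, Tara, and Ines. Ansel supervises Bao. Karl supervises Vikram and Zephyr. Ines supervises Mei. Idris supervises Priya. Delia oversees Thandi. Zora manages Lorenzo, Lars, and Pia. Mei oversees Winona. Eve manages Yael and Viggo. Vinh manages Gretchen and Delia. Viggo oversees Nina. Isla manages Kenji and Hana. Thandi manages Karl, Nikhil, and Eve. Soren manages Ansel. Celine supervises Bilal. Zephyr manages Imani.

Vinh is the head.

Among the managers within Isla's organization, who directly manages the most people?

Isla

Direct-report counts within Isla's organization: Isla has 2; Kenji has 1. The largest is 2, held by Isla.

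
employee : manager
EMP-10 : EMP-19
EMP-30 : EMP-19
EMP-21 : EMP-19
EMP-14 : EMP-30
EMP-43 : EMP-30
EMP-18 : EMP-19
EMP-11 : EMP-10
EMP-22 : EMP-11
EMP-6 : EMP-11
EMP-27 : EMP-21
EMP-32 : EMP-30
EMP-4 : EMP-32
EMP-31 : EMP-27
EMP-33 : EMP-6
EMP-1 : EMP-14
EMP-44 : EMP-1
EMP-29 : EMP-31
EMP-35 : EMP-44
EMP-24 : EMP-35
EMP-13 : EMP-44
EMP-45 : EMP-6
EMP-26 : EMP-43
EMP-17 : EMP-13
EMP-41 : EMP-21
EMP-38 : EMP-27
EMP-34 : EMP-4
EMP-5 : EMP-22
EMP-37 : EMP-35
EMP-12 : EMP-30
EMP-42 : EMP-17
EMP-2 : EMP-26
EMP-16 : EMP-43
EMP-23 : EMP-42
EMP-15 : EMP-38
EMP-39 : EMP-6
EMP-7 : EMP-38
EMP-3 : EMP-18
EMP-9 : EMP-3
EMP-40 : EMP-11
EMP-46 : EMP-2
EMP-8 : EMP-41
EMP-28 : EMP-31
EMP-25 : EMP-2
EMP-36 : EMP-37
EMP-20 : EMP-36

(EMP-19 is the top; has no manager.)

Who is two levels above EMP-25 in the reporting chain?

EMP-25 reports to EMP-2, and EMP-2 reports to EMP-26. So EMP-25's skip-level manager is EMP-26.

EMP-26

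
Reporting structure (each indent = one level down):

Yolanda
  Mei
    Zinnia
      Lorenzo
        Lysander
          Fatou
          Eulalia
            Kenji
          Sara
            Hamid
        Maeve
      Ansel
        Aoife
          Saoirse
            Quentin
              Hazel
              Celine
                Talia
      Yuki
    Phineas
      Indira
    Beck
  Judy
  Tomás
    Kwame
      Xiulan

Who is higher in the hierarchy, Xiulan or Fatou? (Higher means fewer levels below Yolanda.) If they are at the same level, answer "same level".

Xiulan

Xiulan is 3 levels below Yolanda; Fatou is 5. Xiulan is higher.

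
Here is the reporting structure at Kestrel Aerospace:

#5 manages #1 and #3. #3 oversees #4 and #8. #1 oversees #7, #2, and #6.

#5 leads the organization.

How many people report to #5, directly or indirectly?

7

#5 directly manages #3, #1. Under #3: #8, #4 (2). Under #1: #2, #7, #6 (3). So #5's organization is 2 direct reports plus everyone under them: 3 + 4 = 7.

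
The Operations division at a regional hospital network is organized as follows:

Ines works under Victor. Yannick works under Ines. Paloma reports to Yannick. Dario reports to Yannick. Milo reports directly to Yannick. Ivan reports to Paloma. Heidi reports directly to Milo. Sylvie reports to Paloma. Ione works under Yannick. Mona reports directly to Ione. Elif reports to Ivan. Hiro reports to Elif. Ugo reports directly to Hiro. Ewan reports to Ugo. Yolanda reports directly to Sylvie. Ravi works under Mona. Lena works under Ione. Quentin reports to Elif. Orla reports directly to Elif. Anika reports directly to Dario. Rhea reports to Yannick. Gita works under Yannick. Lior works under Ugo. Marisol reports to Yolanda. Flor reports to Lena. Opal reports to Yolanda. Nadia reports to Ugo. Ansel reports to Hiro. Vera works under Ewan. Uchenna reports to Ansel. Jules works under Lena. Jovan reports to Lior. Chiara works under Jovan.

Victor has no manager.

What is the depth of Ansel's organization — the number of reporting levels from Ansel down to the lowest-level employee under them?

1

The longest chain under Ansel runs Ansel → Uchenna, which is 1 level below Ansel.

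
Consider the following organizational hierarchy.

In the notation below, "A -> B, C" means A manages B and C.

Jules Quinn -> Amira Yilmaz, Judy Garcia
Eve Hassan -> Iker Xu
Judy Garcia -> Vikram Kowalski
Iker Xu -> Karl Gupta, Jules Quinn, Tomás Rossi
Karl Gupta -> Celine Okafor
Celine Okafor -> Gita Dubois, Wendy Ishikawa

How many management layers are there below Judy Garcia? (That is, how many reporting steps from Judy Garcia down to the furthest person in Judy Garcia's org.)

1

The longest chain under Judy Garcia runs Judy Garcia → Vikram Kowalski, which is 1 level below Judy Garcia.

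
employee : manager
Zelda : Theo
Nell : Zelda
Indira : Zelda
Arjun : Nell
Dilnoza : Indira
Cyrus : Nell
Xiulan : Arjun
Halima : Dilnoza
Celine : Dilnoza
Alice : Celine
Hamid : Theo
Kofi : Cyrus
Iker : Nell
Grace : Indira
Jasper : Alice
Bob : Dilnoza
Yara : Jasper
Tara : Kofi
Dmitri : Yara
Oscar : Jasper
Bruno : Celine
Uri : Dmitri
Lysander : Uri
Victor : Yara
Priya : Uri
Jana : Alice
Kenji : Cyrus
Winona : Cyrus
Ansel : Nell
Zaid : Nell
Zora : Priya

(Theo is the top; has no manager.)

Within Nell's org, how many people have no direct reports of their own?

7

The people in Nell's organization with no one reporting to them are Zaid, Ansel, Iker, Winona, Kenji, Tara, Xiulan. That is 7.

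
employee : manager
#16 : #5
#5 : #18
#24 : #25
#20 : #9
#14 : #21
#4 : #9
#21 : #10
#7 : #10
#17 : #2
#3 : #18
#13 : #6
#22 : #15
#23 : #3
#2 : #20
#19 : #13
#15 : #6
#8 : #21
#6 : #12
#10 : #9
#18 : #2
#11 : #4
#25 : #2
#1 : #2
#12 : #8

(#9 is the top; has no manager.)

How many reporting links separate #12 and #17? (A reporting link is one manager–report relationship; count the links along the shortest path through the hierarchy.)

#12 is 4 levels below #9, and #17 is 3 levels below #9 (their lowest common manager). The shortest path runs up from #12 to #9 and back down to #17: 4 + 3 = 7 links.

7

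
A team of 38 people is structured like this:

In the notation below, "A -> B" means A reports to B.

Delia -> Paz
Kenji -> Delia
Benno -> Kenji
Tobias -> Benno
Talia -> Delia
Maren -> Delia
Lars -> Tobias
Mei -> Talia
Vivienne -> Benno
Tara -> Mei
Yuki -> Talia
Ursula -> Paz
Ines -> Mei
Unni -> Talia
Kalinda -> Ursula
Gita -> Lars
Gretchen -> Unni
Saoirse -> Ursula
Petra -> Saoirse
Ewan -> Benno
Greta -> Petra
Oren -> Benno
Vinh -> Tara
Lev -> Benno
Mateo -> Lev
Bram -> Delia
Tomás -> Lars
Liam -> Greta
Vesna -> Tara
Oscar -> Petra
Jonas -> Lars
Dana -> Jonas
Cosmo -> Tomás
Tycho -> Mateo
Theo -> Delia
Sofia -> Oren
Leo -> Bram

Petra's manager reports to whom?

Petra reports to Saoirse, and Saoirse reports to Ursula. So Petra's skip-level manager is Ursula.

Ursula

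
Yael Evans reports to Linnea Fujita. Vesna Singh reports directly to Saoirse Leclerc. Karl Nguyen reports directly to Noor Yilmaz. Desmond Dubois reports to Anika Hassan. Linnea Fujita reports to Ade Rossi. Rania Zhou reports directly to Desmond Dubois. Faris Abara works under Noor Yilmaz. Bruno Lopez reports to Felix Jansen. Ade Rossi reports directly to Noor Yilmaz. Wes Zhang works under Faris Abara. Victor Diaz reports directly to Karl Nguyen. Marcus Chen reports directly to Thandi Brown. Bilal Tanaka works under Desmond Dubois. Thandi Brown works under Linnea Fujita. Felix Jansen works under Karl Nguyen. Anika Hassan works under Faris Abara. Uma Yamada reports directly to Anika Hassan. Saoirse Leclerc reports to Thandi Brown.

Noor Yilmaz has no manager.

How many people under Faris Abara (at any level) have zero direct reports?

The people in Faris Abara's organization with no one reporting to them are Wes Zhang, Uma Yamada, Rania Zhou, Bilal Tanaka. That is 4.

4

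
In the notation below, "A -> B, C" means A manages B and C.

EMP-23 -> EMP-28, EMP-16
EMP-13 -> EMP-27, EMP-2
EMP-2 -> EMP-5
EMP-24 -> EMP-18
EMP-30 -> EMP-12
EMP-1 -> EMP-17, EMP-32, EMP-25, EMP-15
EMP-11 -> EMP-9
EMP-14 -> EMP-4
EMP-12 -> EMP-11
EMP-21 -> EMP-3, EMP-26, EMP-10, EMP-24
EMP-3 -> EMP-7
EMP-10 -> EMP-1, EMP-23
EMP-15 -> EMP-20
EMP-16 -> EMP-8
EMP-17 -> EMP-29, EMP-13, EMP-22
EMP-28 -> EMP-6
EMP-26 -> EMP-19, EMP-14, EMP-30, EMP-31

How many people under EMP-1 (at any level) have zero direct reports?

7

The people in EMP-1's organization with no one reporting to them are EMP-20, EMP-25, EMP-32, EMP-22, EMP-5, EMP-27, EMP-29. That is 7.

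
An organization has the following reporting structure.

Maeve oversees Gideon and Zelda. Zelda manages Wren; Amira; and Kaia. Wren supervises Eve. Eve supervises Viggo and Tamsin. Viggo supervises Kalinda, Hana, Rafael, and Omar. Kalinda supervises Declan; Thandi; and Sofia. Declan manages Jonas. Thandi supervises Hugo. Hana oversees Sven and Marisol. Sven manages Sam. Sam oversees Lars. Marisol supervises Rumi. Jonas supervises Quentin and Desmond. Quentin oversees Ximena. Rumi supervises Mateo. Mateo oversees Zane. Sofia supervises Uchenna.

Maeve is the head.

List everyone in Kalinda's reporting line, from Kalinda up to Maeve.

Kalinda reports to Viggo. Viggo reports to Eve. Eve reports to Wren. Wren reports to Zelda. Zelda reports to Maeve. Maeve is at the top.

Kalinda -> Viggo -> Eve -> Wren -> Zelda -> Maeve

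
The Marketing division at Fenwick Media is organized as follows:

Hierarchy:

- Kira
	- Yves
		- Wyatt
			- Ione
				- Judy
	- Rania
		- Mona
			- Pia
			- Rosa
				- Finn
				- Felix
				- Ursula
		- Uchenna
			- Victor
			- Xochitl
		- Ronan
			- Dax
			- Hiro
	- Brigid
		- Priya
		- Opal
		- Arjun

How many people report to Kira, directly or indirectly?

21

Kira directly manages Yves, Rania, Brigid. Under Yves: Wyatt, Ione, Judy (3). Under Rania: Ronan, Hiro, Dax, Uchenna, Xochitl, Victor, Mona, Rosa, Ursula, Felix, Finn, Pia (12). Under Brigid: Arjun, Opal, Priya (3). So Kira's organization is 3 direct reports plus everyone under them: 4 + 13 + 4 = 21.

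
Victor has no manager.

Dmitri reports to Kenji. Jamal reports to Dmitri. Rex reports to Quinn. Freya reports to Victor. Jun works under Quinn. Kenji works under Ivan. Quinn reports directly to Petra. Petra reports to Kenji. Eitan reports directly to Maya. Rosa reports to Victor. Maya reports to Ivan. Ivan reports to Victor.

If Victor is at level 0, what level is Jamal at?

4

Chain from Jamal up to Victor: Jamal → Dmitri → Kenji → Ivan → Victor. That is 4 steps up, so Jamal is 4 levels below Victor.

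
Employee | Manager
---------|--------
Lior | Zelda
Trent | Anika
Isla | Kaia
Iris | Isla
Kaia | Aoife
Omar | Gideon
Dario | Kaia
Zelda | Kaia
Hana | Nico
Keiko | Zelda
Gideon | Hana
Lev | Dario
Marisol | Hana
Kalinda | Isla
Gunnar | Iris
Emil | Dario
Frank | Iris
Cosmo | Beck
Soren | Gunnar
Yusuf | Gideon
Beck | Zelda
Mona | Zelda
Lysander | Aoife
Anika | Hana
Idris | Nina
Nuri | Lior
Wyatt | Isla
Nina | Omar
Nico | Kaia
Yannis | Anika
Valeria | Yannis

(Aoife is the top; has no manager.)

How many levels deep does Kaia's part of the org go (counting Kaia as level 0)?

6

The longest chain under Kaia runs Kaia → Nico → Hana → Gideon → Omar → Nina → Idris, which is 6 levels below Kaia.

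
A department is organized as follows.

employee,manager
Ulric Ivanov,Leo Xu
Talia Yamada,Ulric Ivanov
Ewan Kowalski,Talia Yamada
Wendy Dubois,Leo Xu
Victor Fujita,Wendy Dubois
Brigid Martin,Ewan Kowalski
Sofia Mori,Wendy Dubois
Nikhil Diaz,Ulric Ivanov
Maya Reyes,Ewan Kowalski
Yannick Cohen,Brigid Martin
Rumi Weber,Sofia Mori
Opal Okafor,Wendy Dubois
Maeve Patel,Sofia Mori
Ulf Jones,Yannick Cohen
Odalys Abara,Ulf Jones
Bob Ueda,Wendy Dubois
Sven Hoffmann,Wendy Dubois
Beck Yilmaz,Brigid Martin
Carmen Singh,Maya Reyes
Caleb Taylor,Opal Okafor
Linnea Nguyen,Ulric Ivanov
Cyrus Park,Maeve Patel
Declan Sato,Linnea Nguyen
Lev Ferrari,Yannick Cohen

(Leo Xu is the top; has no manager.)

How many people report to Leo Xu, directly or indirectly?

24

Leo Xu directly manages Ulric Ivanov, Wendy Dubois. Under Ulric Ivanov: Linnea Nguyen, Declan Sato, Nikhil Diaz, Talia Yamada, Ewan Kowalski, Maya Reyes, Carmen Singh, Brigid Martin, Beck Yilmaz, Yannick Cohen, Lev Ferrari, Ulf Jones, Odalys Abara (13). Under Wendy Dubois: Sven Hoffmann, Bob Ueda, Opal Okafor, Caleb Taylor, Sofia Mori, Maeve Patel, Cyrus Park, Rumi Weber, Victor Fujita (9). So Leo Xu's organization is 2 direct reports plus everyone under them: 14 + 10 = 24.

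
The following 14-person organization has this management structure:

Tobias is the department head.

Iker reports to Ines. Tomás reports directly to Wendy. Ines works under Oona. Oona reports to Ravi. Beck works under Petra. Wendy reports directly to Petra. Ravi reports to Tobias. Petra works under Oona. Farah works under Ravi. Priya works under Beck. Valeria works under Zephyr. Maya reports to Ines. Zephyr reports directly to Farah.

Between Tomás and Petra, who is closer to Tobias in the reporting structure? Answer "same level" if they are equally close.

Petra

Tomás is 5 levels below Tobias; Petra is 3. Petra is higher.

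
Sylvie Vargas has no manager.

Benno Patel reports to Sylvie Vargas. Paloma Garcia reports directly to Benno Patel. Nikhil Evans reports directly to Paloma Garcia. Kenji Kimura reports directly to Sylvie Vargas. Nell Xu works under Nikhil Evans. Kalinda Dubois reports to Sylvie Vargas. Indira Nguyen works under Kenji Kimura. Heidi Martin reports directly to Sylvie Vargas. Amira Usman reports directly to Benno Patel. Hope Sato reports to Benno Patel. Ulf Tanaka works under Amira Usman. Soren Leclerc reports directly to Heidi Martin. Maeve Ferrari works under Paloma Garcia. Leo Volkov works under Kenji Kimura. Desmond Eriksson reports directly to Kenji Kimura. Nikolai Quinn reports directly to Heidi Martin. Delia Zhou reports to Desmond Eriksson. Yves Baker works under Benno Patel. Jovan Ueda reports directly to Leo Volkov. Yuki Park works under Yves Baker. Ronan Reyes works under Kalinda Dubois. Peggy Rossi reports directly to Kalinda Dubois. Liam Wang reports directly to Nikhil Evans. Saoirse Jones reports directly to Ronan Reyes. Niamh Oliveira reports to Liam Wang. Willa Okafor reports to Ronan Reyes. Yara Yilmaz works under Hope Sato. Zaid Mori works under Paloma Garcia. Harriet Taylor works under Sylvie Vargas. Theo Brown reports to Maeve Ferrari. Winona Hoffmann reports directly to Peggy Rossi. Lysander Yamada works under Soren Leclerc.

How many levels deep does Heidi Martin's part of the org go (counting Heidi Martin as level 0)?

The longest chain under Heidi Martin runs Heidi Martin → Soren Leclerc → Lysander Yamada, which is 2 levels below Heidi Martin.

2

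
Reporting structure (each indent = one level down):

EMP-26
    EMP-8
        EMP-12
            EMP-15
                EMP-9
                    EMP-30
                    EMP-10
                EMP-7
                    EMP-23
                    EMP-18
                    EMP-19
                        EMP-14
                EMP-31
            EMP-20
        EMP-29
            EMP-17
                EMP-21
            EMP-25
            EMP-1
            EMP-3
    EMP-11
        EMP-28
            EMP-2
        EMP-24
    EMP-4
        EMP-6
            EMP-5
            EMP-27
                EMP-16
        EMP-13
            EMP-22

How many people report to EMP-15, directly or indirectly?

EMP-15 directly manages EMP-9, EMP-7, EMP-31. Under EMP-9: EMP-10, EMP-30 (2). Under EMP-7: EMP-19, EMP-14, EMP-18, EMP-23 (4). EMP-31 has no reports. So EMP-15's organization is 3 direct reports plus everyone under them: 3 + 5 + 1 = 9.

9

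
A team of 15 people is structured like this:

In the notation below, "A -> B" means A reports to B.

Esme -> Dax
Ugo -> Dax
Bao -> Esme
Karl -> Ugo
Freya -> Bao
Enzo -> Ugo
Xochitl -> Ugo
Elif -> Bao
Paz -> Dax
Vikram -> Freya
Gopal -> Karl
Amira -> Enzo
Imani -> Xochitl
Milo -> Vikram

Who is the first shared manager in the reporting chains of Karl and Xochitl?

Ugo

Karl's chain of managers is Ugo, Dax. Xochitl's chain of managers is Ugo, Dax. The first manager that appears in both chains is Ugo.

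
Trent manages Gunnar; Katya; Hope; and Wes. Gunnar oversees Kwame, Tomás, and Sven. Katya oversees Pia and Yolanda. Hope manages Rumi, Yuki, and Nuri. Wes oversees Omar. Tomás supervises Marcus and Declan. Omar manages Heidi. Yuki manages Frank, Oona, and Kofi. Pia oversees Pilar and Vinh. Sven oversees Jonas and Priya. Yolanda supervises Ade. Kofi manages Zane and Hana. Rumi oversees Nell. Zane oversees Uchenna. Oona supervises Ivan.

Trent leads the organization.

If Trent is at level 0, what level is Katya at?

Chain from Katya up to Trent: Katya → Trent. That is 1 step up, so Katya is 1 level below Trent.

1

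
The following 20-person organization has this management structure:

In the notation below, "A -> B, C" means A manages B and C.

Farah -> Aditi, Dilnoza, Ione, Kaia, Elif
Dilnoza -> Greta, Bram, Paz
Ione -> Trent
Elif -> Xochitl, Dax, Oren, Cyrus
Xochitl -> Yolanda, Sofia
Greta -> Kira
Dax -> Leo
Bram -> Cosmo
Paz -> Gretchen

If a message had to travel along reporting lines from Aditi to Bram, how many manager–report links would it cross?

3

Aditi is 1 level below Farah, and Bram is 2 levels below Farah (their lowest common manager). The shortest path runs up from Aditi to Farah and back down to Bram: 1 + 2 = 3 links.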